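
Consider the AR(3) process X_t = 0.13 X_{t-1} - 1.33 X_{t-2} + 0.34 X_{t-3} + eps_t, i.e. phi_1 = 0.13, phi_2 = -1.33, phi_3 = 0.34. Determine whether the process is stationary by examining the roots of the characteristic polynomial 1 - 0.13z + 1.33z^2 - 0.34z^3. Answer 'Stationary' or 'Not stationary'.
\text{Not stationary}

The AR(p) characteristic polynomial is P(z) = 1 - 0.13z + 1.33z^2 - 0.34z^3.
Stationarity requires all roots to lie outside the unit circle, i.e. |z| > 1 for every root.
Degree 3: look for a simple real root z0 first, then factor out (1 - z/z0) and solve the remaining quadratic.
Testing z0 = 4: P(4) = 1 + (-0.13)(4) + (1.33)(4)^2 + (-0.34)(4)^3
  = 1 + (-0.52) + (21.28) + (-21.76) = 0.  So z_0 = 4 is a root, |z_0| = 4.
Divide out the factor (1 - 0.25 z) = (1 - z/z0) (since 1/z0 = 0.25):
  P(z) = (1 - 0.25 z)(1 + (0.12) z + (1.36) z^2)
  [check: z-coef 0.12 - (0.25) = -0.13; z^2-coef 1.36 - (0.25)(0.12) = 1.33; z^3-coef -(0.25)(1.36) = -0.34.]
Remaining roots from the quadratic factor 1 + (0.12) z + (1.36) z^2:
  Set 1 + (0.12) z + (1.36) z^2 = 0, i.e. a z^2 + b z + c = 0 with a = 1.36, b = 0.12, c = 1.
  Discriminant D = b^2 - 4ac = (0.12)^2 - 4*(1.36)*1 = 0.0144 - (5.44) = -5.4256.
  D < 0, so the roots are the complex-conjugate pair z = (-b +/- i sqrt(-D)) / (2a) = -0.0441 +/- 0.8564i.
  For a conjugate pair |z|^2 = z * conj(z) = (product of roots) = c/a = 1/(1.36) = 0.735294, so |z| = sqrt(0.735294) = 0.8575 for both roots.
Moduli of all roots: 4.0000, 0.8575, 0.8575.
All moduli strictly greater than 1? No.
Verdict: Not stationary.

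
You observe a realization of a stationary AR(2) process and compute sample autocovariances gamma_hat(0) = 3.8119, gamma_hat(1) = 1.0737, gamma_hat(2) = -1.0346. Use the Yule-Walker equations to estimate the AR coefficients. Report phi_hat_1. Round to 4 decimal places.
\hat\phi_{1} = 0.3890

The Yule-Walker equations for an AR(p) process read, in matrix form,
  Gamma_p phi = r_p,   with   (Gamma_p)_{ij} = gamma(|i - j|),
                       (r_p)_i = gamma(i),   i,j = 1..p.
Substitute the sample gammas (Toeplitz matrix and right-hand side of size 2):
  Gamma_p = [[3.8119, 1.0737], [1.0737, 3.8119]]
  r_p     = [1.0737, -1.0346]
Written out:
  3.8119 phi_1 + 1.0737 phi_2 = 1.0737
  1.0737 phi_1 + 3.8119 phi_2 = -1.0346
Solve by Cramer's rule:
  det = gamma(0)^2 - gamma(1)^2 = (3.8119)^2 - (1.0737)^2 = 14.53058161 - 1.15283169 = 13.37774992
  phi_hat_1 = [gamma(1) gamma(0) - gamma(1) gamma(2)] / det = [(1.0737)(3.8119) - (1.0737)(-1.0346)] / 13.37774992 = 5.20368705 / 13.37774992 = 0.389
  phi_hat_2 = [gamma(0) gamma(2) - gamma(1)^2] / det = [(3.8119)(-1.0346) - (1.0737)^2] / 13.37774992 = -5.09662343 / 13.37774992 = -0.381
So phi_hat = [0.3890, -0.3810].
Therefore phi_hat_1 = 0.3890.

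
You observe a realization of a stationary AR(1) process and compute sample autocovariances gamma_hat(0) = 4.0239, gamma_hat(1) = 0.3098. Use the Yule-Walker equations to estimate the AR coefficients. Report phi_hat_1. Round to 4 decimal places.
\hat\phi_{1} = 0.0770

The Yule-Walker equations for an AR(p) process read, in matrix form,
  Gamma_p phi = r_p,   with   (Gamma_p)_{ij} = gamma(|i - j|),
                       (r_p)_i = gamma(i),   i,j = 1..p.
Substitute the sample gammas (Toeplitz matrix and right-hand side of size 1):
  Gamma_p = [[4.0239]]
  r_p     = [0.3098]
With p = 1 this is the single equation gamma(0) phi_1 = gamma(1):
  phi_hat_1 = gamma(1) / gamma(0) = 0.3098 / 4.0239 = 0.0770.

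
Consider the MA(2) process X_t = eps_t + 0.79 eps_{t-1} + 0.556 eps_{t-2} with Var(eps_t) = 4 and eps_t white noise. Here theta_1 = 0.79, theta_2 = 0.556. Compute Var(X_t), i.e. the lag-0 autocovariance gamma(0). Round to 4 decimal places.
\gamma(0) = 7.7329

For an MA(q) process X_t = eps_t + sum_i theta_i eps_{t-i} with
Var(eps_t) = sigma^2, the variance is
  gamma(0) = sigma^2 * (1 + sum_i theta_i^2).
  sum_i theta_i^2 = (0.79)^2 + (0.556)^2 = 0.6241 + 0.309136 = 0.933236.
  gamma(0) = 4 * (1 + 0.933236) = 4 * 1.933236 = 7.732944, which rounds to 7.7329.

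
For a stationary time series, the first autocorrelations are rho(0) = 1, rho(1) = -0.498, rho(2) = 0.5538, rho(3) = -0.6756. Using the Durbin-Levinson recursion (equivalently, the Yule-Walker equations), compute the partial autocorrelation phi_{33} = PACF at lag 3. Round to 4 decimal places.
\phi_{33} = -0.4930

The PACF at lag k is phi_{kk}, the last component of the solution
to the Yule-Walker system G_k phi = r_k where
  (G_k)_{ij} = rho(|i - j|), (r_k)_i = rho(i), i,j = 1..k.
Equivalently, Durbin-Levinson gives phi_{kk} iteratively:
  phi_{11} = rho(1)
  phi_{kk} = [rho(k) - sum_{j=1..k-1} phi_{k-1,j} rho(k-j)]
            / [1 - sum_{j=1..k-1} phi_{k-1,j} rho(j)],
  phi_{k,j} = phi_{k-1,j} - phi_{kk} phi_{k-1,k-j},  j = 1..k-1.
Step k = 1:
  phi_11 = rho(1) = -0.498.
Step k = 2:
  phi_22 = [rho(2) - phi_11 rho(1)] / [1 - phi_11 rho(1)] = [0.5538 - (-0.498)(-0.498)] / [1 - (-0.498)(-0.498)]
         = 0.305796 / 0.751996 = 0.406646.
  Update: phi_21 = phi_11 - phi_22 phi_11 = -0.498 - (0.406646)(-0.498) = -0.29549.
Step k = 3:
  phi_33 = [rho(3) - phi_21 rho(2) - phi_22 rho(1)] / [1 - phi_21 rho(1) - phi_22 rho(2)]
    numerator   = -0.6756 - (-0.29549)(0.5538) - (0.406646)(-0.498) = -0.30944782
    denominator = 1 - (-0.29549)(-0.498) - (0.406646)(0.5538) = 0.62764535
  phi_33 = -0.30944782 / 0.62764535 = -0.493.
Therefore phi_{33} = -0.4930.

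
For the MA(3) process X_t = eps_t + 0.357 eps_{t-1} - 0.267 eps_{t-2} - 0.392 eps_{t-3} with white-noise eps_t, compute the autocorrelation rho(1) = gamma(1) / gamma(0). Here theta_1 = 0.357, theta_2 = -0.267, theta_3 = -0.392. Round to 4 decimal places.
\rho(1) = 0.2709

For an MA(q) process with theta_0 = 1, the autocovariance is
  gamma(k) = sigma^2 * sum_{i=0..q-k} theta_i * theta_{i+k},
and rho(k) = gamma(k) / gamma(0). Sigma^2 cancels.
  numerator   = (1)*(0.357) + (0.357)*(-0.267) + (-0.267)*(-0.392) = 0.366345.
  denominator = (1)^2 + (0.357)^2 + (-0.267)^2 + (-0.392)^2 = 1.352402.
  rho(1) = 0.366345 / 1.352402 = 0.2709.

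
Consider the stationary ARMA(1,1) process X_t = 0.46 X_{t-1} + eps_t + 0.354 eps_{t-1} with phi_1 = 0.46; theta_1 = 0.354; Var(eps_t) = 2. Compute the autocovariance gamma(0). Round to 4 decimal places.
\gamma(0) = 3.6809

Multiply the model equation by X_{t-k} and take expectations. With theta_0 = psi_0 = 1 and psi_j the MA(infinity) weights, this gives
  gamma(k) - sum_i phi_i gamma(k-i) = c_k,
  c_k = sigma^2 * sum_{j=k..q} theta_j psi_{j-k}   (c_k = 0 for k > q),
using gamma(-m) = gamma(m).
psi-weights needed (psi_j = theta_j + sum_i phi_i psi_{j-i}):
  psi_1 = theta_1 + phi_1 = 0.354 + (0.46) = 0.814
Right-hand sides:
  c_0 = sigma^2 (1 + theta_1 psi_1) = 2 * (1 + (0.354)(0.814)) = 2 * 1.288156 = 2.576312
  c_1 = sigma^2 theta_1 = 2 * (0.354) = 0.708
  c_2 = 0
Equations for k = 0 and k = 1 (AR order 1):
  gamma(0) = phi_1 gamma(1) + c_0
  gamma(1) = phi_1 gamma(0) + c_1
Substituting the second into the first: gamma(0) (1 - phi_1^2) = c_0 + phi_1 c_1, so
  gamma(0) = (c_0 + phi_1 c_1) / (1 - phi_1^2) = (2.576312 + (0.46)(0.708)) / (1 - (0.46)^2) = 2.901992 / 0.7884 = 3.680863.
Therefore gamma(0) = 3.6809 (to 4 decimal places).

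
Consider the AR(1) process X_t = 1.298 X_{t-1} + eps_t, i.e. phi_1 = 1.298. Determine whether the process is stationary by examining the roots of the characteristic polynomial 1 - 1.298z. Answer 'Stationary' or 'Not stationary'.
\text{Not stationary}

The AR(p) characteristic polynomial is P(z) = 1 - 1.298z.
Stationarity requires all roots to lie outside the unit circle, i.e. |z| > 1 for every root.
This is linear in z: 1 + (-1.298) z = 0  =>  z = -1/(-1.298) = 0.770416,  |z| = 0.770416.
Moduli of all roots: 0.7704.
All moduli strictly greater than 1? No.
Verdict: Not stationary.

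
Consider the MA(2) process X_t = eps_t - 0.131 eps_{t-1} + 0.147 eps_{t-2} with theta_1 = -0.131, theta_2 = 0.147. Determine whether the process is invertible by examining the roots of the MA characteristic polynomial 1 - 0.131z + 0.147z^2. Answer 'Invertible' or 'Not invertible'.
\text{Invertible}

The MA(q) characteristic polynomial is P(z) = 1 - 0.131z + 0.147z^2.
Invertibility requires all roots to lie outside the unit circle, i.e. |z| > 1 for every root.
Set 1 + (-0.131) z + (0.147) z^2 = 0, i.e. a z^2 + b z + c = 0 with a = 0.147, b = -0.131, c = 1.
Discriminant D = b^2 - 4ac = (-0.131)^2 - 4*(0.147)*1 = 0.017161 - (0.588) = -0.570839.
D < 0, so the roots are the complex-conjugate pair z = (-b +/- i sqrt(-D)) / (2a) = 0.4456 +/- 2.5699i.
For a conjugate pair |z|^2 = z * conj(z) = (product of roots) = c/a = 1/(0.147) = 6.802721, so |z| = sqrt(6.802721) = 2.6082 for both roots.
Moduli of all roots: 2.6082, 2.6082.
All moduli strictly greater than 1? Yes.
Verdict: Invertible.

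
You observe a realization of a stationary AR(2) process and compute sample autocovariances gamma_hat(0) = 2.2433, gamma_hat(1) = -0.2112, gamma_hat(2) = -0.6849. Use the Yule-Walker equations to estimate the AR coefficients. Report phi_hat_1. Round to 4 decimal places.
\hat\phi_{1} = -0.1240

The Yule-Walker equations for an AR(p) process read, in matrix form,
  Gamma_p phi = r_p,   with   (Gamma_p)_{ij} = gamma(|i - j|),
                       (r_p)_i = gamma(i),   i,j = 1..p.
Substitute the sample gammas (Toeplitz matrix and right-hand side of size 2):
  Gamma_p = [[2.2433, -0.2112], [-0.2112, 2.2433]]
  r_p     = [-0.2112, -0.6849]
Written out:
  2.2433 phi_1 - 0.2112 phi_2 = -0.2112
  -0.2112 phi_1 + 2.2433 phi_2 = -0.6849
Solve by Cramer's rule:
  det = gamma(0)^2 - gamma(1)^2 = (2.2433)^2 - (-0.2112)^2 = 5.03239489 - 0.04460544 = 4.98778945
  phi_hat_1 = [gamma(1) gamma(0) - gamma(1) gamma(2)] / det = [(-0.2112)(2.2433) - (-0.2112)(-0.6849)] / 4.98778945 = -0.61843584 / 4.98778945 = -0.124
  phi_hat_2 = [gamma(0) gamma(2) - gamma(1)^2] / det = [(2.2433)(-0.6849) - (-0.2112)^2] / 4.98778945 = -1.58104161 / 4.98778945 = -0.317
So phi_hat = [-0.1240, -0.3170].
Therefore phi_hat_1 = -0.1240.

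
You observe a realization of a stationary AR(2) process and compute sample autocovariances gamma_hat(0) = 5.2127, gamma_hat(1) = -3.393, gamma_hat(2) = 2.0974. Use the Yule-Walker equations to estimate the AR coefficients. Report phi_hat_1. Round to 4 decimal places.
\hat\phi_{1} = -0.6750

The Yule-Walker equations for an AR(p) process read, in matrix form,
  Gamma_p phi = r_p,   with   (Gamma_p)_{ij} = gamma(|i - j|),
                       (r_p)_i = gamma(i),   i,j = 1..p.
Substitute the sample gammas (Toeplitz matrix and right-hand side of size 2):
  Gamma_p = [[5.2127, -3.393], [-3.393, 5.2127]]
  r_p     = [-3.393, 2.0974]
Written out:
  5.2127 phi_1 - 3.393 phi_2 = -3.393
  -3.393 phi_1 + 5.2127 phi_2 = 2.0974
Solve by Cramer's rule:
  det = gamma(0)^2 - gamma(1)^2 = (5.2127)^2 - (-3.393)^2 = 27.17224129 - 11.512449 = 15.65979229
  phi_hat_1 = [gamma(1) gamma(0) - gamma(1) gamma(2)] / det = [(-3.393)(5.2127) - (-3.393)(2.0974)] / 15.65979229 = -10.5702129 / 15.65979229 = -0.675
  phi_hat_2 = [gamma(0) gamma(2) - gamma(1)^2] / det = [(5.2127)(2.0974) - (-3.393)^2] / 15.65979229 = -0.57933202 / 15.65979229 = -0.037
So phi_hat = [-0.6750, -0.0370].
Therefore phi_hat_1 = -0.6750.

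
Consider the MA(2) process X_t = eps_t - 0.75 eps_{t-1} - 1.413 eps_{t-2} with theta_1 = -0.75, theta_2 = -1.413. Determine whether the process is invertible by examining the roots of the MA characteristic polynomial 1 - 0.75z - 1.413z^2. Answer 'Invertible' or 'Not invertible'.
\text{Not invertible}

The MA(q) characteristic polynomial is P(z) = 1 - 0.75z - 1.413z^2.
Invertibility requires all roots to lie outside the unit circle, i.e. |z| > 1 for every root.
Set 1 + (-0.75) z + (-1.413) z^2 = 0, i.e. a z^2 + b z + c = 0 with a = -1.413, b = -0.75, c = 1.
Discriminant D = b^2 - 4ac = (-0.75)^2 - 4*(-1.413)*1 = 0.5625 - (-5.652) = 6.2145.
D >= 0, so the roots are real: z = (-b +/- sqrt(D)) / (2a) = (0.75 +/- 2.49289) / (-2.826).
  z_1 = (0.75 + 2.49289) / (-2.826) = -1.1475,   |z_1| = 1.1475.
  z_2 = (0.75 - 2.49289) / (-2.826) = 0.6167,   |z_2| = 0.6167.
Moduli of all roots: 1.1475, 0.6167.
All moduli strictly greater than 1? No.
Verdict: Not invertible.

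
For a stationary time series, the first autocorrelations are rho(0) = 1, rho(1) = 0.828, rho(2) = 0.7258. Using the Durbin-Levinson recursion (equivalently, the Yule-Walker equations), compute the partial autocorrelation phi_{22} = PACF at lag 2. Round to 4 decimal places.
\phi_{22} = 0.1279

The PACF at lag k is phi_{kk}, the last component of the solution
to the Yule-Walker system G_k phi = r_k where
  (G_k)_{ij} = rho(|i - j|), (r_k)_i = rho(i), i,j = 1..k.
Equivalently, Durbin-Levinson gives phi_{kk} iteratively:
  phi_{11} = rho(1)
  phi_{kk} = [rho(k) - sum_{j=1..k-1} phi_{k-1,j} rho(k-j)]
            / [1 - sum_{j=1..k-1} phi_{k-1,j} rho(j)],
  phi_{k,j} = phi_{k-1,j} - phi_{kk} phi_{k-1,k-j},  j = 1..k-1.
Step k = 1:
  phi_11 = rho(1) = 0.828.
Step k = 2:
  phi_22 = [rho(2) - phi_11 rho(1)] / [1 - phi_11 rho(1)] = [0.7258 - (0.828)(0.828)] / [1 - (0.828)(0.828)]
         = 0.040216 / 0.314416 = 0.1279.
Therefore phi_{22} = 0.1279.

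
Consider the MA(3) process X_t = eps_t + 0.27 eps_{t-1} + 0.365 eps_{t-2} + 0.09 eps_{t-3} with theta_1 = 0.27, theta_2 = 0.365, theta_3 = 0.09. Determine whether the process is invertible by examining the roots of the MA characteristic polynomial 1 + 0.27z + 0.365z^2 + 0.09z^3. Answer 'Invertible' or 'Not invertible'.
\text{Invertible}

The MA(q) characteristic polynomial is P(z) = 1 + 0.27z + 0.365z^2 + 0.09z^3.
Invertibility requires all roots to lie outside the unit circle, i.e. |z| > 1 for every root.
Degree 3: look for a simple real root z0 first, then factor out (1 - z/z0) and solve the remaining quadratic.
Testing z0 = -4: P(-4) = 1 + (0.27)(-4) + (0.365)(-4)^2 + (0.09)(-4)^3
  = 1 + (-1.08) + (5.84) + (-5.76) = 0.  So z_0 = -4 is a root, |z_0| = 4.
Divide out the factor (1 + 0.25 z) = (1 - z/z0) (since 1/z0 = -0.25):
  P(z) = (1 + 0.25 z)(1 + (0.02) z + (0.36) z^2)
  [check: z-coef 0.02 - (-0.25) = 0.27; z^2-coef 0.36 - (-0.25)(0.02) = 0.365; z^3-coef -(-0.25)(0.36) = 0.09.]
Remaining roots from the quadratic factor 1 + (0.02) z + (0.36) z^2:
  Set 1 + (0.02) z + (0.36) z^2 = 0, i.e. a z^2 + b z + c = 0 with a = 0.36, b = 0.02, c = 1.
  Discriminant D = b^2 - 4ac = (0.02)^2 - 4*(0.36)*1 = 0.0004 - (1.44) = -1.4396.
  D < 0, so the roots are the complex-conjugate pair z = (-b +/- i sqrt(-D)) / (2a) = -0.0278 +/- 1.6664i.
  For a conjugate pair |z|^2 = z * conj(z) = (product of roots) = c/a = 1/(0.36) = 2.777778, so |z| = sqrt(2.777778) = 1.6667 for both roots.
Moduli of all roots: 4.0000, 1.6667, 1.6667.
All moduli strictly greater than 1? Yes.
Verdict: Invertible.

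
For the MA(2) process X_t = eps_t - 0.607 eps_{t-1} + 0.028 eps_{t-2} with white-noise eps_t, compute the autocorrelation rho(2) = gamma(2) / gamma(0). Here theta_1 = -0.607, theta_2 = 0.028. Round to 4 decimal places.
\rho(2) = 0.0204

For an MA(q) process with theta_0 = 1, the autocovariance is
  gamma(k) = sigma^2 * sum_{i=0..q-k} theta_i * theta_{i+k},
and rho(k) = gamma(k) / gamma(0). Sigma^2 cancels.
  numerator   = (1)*(0.028) = 0.028.
  denominator = (1)^2 + (-0.607)^2 + (0.028)^2 = 1.369233.
  rho(2) = 0.028 / 1.369233 = 0.0204.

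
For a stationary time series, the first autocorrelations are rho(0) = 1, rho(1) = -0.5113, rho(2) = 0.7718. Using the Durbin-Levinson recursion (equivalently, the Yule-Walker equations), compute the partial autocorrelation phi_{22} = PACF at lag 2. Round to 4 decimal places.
\phi_{22} = 0.6910

The PACF at lag k is phi_{kk}, the last component of the solution
to the Yule-Walker system G_k phi = r_k where
  (G_k)_{ij} = rho(|i - j|), (r_k)_i = rho(i), i,j = 1..k.
Equivalently, Durbin-Levinson gives phi_{kk} iteratively:
  phi_{11} = rho(1)
  phi_{kk} = [rho(k) - sum_{j=1..k-1} phi_{k-1,j} rho(k-j)]
            / [1 - sum_{j=1..k-1} phi_{k-1,j} rho(j)],
  phi_{k,j} = phi_{k-1,j} - phi_{kk} phi_{k-1,k-j},  j = 1..k-1.
Step k = 1:
  phi_11 = rho(1) = -0.5113.
Step k = 2:
  phi_22 = [rho(2) - phi_11 rho(1)] / [1 - phi_11 rho(1)] = [0.7718 - (-0.5113)(-0.5113)] / [1 - (-0.5113)(-0.5113)]
         = 0.51037231 / 0.73857231 = 0.691.
Therefore phi_{22} = 0.6910.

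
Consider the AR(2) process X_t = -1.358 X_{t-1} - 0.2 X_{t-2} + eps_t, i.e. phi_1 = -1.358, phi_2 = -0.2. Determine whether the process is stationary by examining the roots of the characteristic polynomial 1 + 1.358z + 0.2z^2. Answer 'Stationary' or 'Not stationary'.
\text{Not stationary}

The AR(p) characteristic polynomial is P(z) = 1 + 1.358z + 0.2z^2.
Stationarity requires all roots to lie outside the unit circle, i.e. |z| > 1 for every root.
Set 1 + (1.358) z + (0.2) z^2 = 0, i.e. a z^2 + b z + c = 0 with a = 0.2, b = 1.358, c = 1.
Discriminant D = b^2 - 4ac = (1.358)^2 - 4*(0.2)*1 = 1.844164 - (0.8) = 1.044164.
D >= 0, so the roots are real: z = (-b +/- sqrt(D)) / (2a) = (-1.358 +/- 1.021843) / (0.4).
  z_1 = (-1.358 + 1.021843) / (0.4) = -0.8404,   |z_1| = 0.8404.
  z_2 = (-1.358 - 1.021843) / (0.4) = -5.9496,   |z_2| = 5.9496.
Moduli of all roots: 0.8404, 5.9496.
All moduli strictly greater than 1? No.
Verdict: Not stationary.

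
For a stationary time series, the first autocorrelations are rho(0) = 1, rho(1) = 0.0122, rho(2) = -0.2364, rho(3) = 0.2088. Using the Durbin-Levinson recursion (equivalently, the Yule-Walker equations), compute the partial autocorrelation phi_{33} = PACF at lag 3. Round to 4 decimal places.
\phi_{33} = 0.2280

The PACF at lag k is phi_{kk}, the last component of the solution
to the Yule-Walker system G_k phi = r_k where
  (G_k)_{ij} = rho(|i - j|), (r_k)_i = rho(i), i,j = 1..k.
Equivalently, Durbin-Levinson gives phi_{kk} iteratively:
  phi_{11} = rho(1)
  phi_{kk} = [rho(k) - sum_{j=1..k-1} phi_{k-1,j} rho(k-j)]
            / [1 - sum_{j=1..k-1} phi_{k-1,j} rho(j)],
  phi_{k,j} = phi_{k-1,j} - phi_{kk} phi_{k-1,k-j},  j = 1..k-1.
Step k = 1:
  phi_11 = rho(1) = 0.0122.
Step k = 2:
  phi_22 = [rho(2) - phi_11 rho(1)] / [1 - phi_11 rho(1)] = [-0.2364 - (0.0122)(0.0122)] / [1 - (0.0122)(0.0122)]
         = -0.23654884 / 0.99985116 = -0.236584.
  Update: phi_21 = phi_11 - phi_22 phi_11 = 0.0122 - (-0.236584)(0.0122) = 0.015086.
Step k = 3:
  phi_33 = [rho(3) - phi_21 rho(2) - phi_22 rho(1)] / [1 - phi_21 rho(1) - phi_22 rho(2)]
    numerator   = 0.2088 - (0.015086)(-0.2364) - (-0.236584)(0.0122) = 0.21525273
    denominator = 1 - (0.015086)(0.0122) - (-0.236584)(-0.2364) = 0.94388748
  phi_33 = 0.21525273 / 0.94388748 = 0.228.
Therefore phi_{33} = 0.2280.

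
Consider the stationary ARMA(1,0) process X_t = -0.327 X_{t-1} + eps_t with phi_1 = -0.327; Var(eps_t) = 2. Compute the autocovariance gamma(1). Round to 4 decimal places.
\gamma(1) = -0.7323

Multiply the model equation by X_{t-k} and take expectations. With theta_0 = psi_0 = 1 and psi_j the MA(infinity) weights, this gives
  gamma(k) - sum_i phi_i gamma(k-i) = c_k,
  c_k = sigma^2 * sum_{j=k..q} theta_j psi_{j-k}   (c_k = 0 for k > q),
using gamma(-m) = gamma(m).
Pure AR (q = 0): c_0 = sigma^2 = 2, c_k = 0 for k >= 1.
Equations for k = 0 and k = 1 (AR order 1):
  gamma(0) = phi_1 gamma(1) + c_0
  gamma(1) = phi_1 gamma(0) + c_1
Substituting the second into the first: gamma(0) (1 - phi_1^2) = c_0 + phi_1 c_1, so
  gamma(0) = c_0 / (1 - phi_1^2) = 2 / (1 - (-0.327)^2) = 2 / 0.893071 = 2.239464.
  gamma(1) = phi_1 gamma(0) = (-0.327)(2.239464) = -0.732305.
Therefore gamma(1) = -0.7323 (to 4 decimal places).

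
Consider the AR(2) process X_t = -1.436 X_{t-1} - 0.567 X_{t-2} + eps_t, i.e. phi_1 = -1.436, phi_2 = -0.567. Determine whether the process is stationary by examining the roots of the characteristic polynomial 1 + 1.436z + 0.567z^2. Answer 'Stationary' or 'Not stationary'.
\text{Stationary}

The AR(p) characteristic polynomial is P(z) = 1 + 1.436z + 0.567z^2.
Stationarity requires all roots to lie outside the unit circle, i.e. |z| > 1 for every root.
Set 1 + (1.436) z + (0.567) z^2 = 0, i.e. a z^2 + b z + c = 0 with a = 0.567, b = 1.436, c = 1.
Discriminant D = b^2 - 4ac = (1.436)^2 - 4*(0.567)*1 = 2.062096 - (2.268) = -0.205904.
D < 0, so the roots are the complex-conjugate pair z = (-b +/- i sqrt(-D)) / (2a) = -1.2663 +/- 0.4001i.
For a conjugate pair |z|^2 = z * conj(z) = (product of roots) = c/a = 1/(0.567) = 1.763668, so |z| = sqrt(1.763668) = 1.328 for both roots.
Moduli of all roots: 1.3280, 1.3280.
All moduli strictly greater than 1? Yes.
Verdict: Stationary.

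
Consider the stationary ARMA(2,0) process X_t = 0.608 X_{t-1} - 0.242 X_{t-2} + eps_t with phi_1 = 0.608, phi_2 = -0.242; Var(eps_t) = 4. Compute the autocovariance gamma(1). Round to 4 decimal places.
\gamma(1) = 2.7355

Multiply the model equation by X_{t-k} and take expectations. With theta_0 = psi_0 = 1 and psi_j the MA(infinity) weights, this gives
  gamma(k) - sum_i phi_i gamma(k-i) = c_k,
  c_k = sigma^2 * sum_{j=k..q} theta_j psi_{j-k}   (c_k = 0 for k > q),
using gamma(-m) = gamma(m).
Pure AR (q = 0): c_0 = sigma^2 = 4, c_k = 0 for k >= 1.
Equations for k = 0, 1, 2 (AR order 2, c_2 = 0):
  (E0) gamma(0) = phi_1 gamma(1) + phi_2 gamma(2) + c_0
  (E1) gamma(1) = phi_1 gamma(0) + phi_2 gamma(1) + c_1
  (E2) gamma(2) = phi_1 gamma(1) + phi_2 gamma(0)
From (E1): gamma(1) = A gamma(0) + B with
  A = phi_1 / (1 - phi_2) = 0.608 / 1.242 = 0.489533,   B = c_1 / (1 - phi_2) = 0 / 1.242 = 0.
Insert (E2) into (E0): gamma(0) (1 - phi_2^2) = phi_1 (1 + phi_2) gamma(1) + c_0.
  phi_1 (1 + phi_2) = (0.608)(0.758) = 0.460864,   1 - phi_2^2 = 0.941436.
Replace gamma(1) by A gamma(0) + B and collect gamma(0):
  gamma(0) [0.941436 - (0.460864)(0.489533)] = c_0 = 4
  gamma(0) * 0.715828 = 4
  gamma(0) = 4 / 0.715828 = 5.587936.
  gamma(1) = A gamma(0) = (0.489533)(5.587936) = 2.735479.
Therefore gamma(1) = 2.7355 (to 4 decimal places).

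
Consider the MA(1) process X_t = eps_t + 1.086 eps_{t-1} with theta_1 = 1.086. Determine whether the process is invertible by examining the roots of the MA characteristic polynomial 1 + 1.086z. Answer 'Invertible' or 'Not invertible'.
\text{Not invertible}

The MA(q) characteristic polynomial is P(z) = 1 + 1.086z.
Invertibility requires all roots to lie outside the unit circle, i.e. |z| > 1 for every root.
This is linear in z: 1 + (1.086) z = 0  =>  z = -1/(1.086) = -0.92081,  |z| = 0.92081.
Moduli of all roots: 0.9208.
All moduli strictly greater than 1? No.
Verdict: Not invertible.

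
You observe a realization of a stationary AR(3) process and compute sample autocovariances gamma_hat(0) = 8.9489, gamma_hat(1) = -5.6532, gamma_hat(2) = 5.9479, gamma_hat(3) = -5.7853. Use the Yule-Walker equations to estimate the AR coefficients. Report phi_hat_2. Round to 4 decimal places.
\hat\phi_{2} = 0.3450

The Yule-Walker equations for an AR(p) process read, in matrix form,
  Gamma_p phi = r_p,   with   (Gamma_p)_{ij} = gamma(|i - j|),
                       (r_p)_i = gamma(i),   i,j = 1..p.
Substitute the sample gammas (Toeplitz matrix and right-hand side of size 3):
  Gamma_p = [[8.9489, -5.6532, 5.9479], [-5.6532, 8.9489, -5.6532], [5.9479, -5.6532, 8.9489]]
  r_p     = [-5.6532, 5.9479, -5.7853]
Written out (R1..R3):
  (R1) 8.9489 phi_1 - 5.6532 phi_2 + 5.9479 phi_3 = -5.6532
  (R2) -5.6532 phi_1 + 8.9489 phi_2 - 5.6532 phi_3 = 5.9479
  (R3) 5.9479 phi_1 - 5.6532 phi_2 + 8.9489 phi_3 = -5.7853
Gaussian elimination:
  R2 <- R2 - (-5.6532/8.9489) R1 = R2 - (-0.63172) R1:  5.37766 phi_2 - 1.895792 phi_3 = 2.37666
  R3 <- R3 - (5.9479/8.9489) R1 = R3 - (0.664652) R1:  -1.895792 phi_2 + 4.995619 phi_3 = -2.027892
  R3 <- R3 - (-1.895792/5.37766) R2 = R3 - (-0.352531) R2:  4.327294 phi_3 = -1.190046
Back-substitution:
  phi_hat_3 = -1.190046 / 4.327294 = -0.275009
  phi_hat_2 = (2.37666 - (-1.895792)(-0.275009)) / 5.37766 = 0.345001
  phi_hat_1 = (-5.6532 - (-5.6532)(0.345001) - (5.9479)(-0.275009)) / 8.9489 = -0.230991
So phi_hat = [-0.2310, 0.3450, -0.2750].
Therefore phi_hat_2 = 0.3450.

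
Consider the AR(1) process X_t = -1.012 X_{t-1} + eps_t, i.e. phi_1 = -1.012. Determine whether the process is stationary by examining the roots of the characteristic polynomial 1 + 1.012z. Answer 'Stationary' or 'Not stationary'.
\text{Not stationary}

The AR(p) characteristic polynomial is P(z) = 1 + 1.012z.
Stationarity requires all roots to lie outside the unit circle, i.e. |z| > 1 for every root.
This is linear in z: 1 + (1.012) z = 0  =>  z = -1/(1.012) = -0.988142,  |z| = 0.988142.
Moduli of all roots: 0.9881.
All moduli strictly greater than 1? No.
Verdict: Not stationary.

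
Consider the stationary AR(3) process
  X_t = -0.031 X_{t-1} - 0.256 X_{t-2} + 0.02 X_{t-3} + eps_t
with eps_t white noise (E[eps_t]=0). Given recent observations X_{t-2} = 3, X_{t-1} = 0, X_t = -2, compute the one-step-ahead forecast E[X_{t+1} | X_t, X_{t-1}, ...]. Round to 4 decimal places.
E[X_{t+1} \mid \mathcal F_t] = 0.1220

For an AR(p) model X_t = c + sum_i phi_i X_{t-i} + eps_t, the
one-step-ahead conditional mean is
  E[X_{t+1} | X_t, ...] = c + sum_i phi_i X_{t+1-i}.
Substitute known values:
  E[X_{t+1} | ...] = (-0.031) * (-2) + (-0.256) * (0) + (0.02) * (3)
                   = 0.1220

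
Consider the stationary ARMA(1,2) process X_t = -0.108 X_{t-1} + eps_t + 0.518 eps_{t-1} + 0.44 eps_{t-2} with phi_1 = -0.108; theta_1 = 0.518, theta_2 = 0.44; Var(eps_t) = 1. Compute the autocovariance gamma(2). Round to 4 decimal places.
\gamma(2) = 0.3800

Multiply the model equation by X_{t-k} and take expectations. With theta_0 = psi_0 = 1 and psi_j the MA(infinity) weights, this gives
  gamma(k) - sum_i phi_i gamma(k-i) = c_k,
  c_k = sigma^2 * sum_{j=k..q} theta_j psi_{j-k}   (c_k = 0 for k > q),
using gamma(-m) = gamma(m).
psi-weights needed (psi_j = theta_j + sum_i phi_i psi_{j-i}):
  psi_1 = theta_1 + phi_1 = 0.518 + (-0.108) = 0.41
  psi_2 = theta_2 + phi_1 psi_1 = 0.44 + (-0.108)(0.41) = 0.39572
Right-hand sides:
  c_0 = sigma^2 (1 + theta_1 psi_1 + theta_2 psi_2) = 1 * (1 + (0.518)(0.41) + (0.44)(0.39572)) = 1 * 1.386497 = 1.386497
  c_1 = sigma^2 (theta_1 + theta_2 psi_1) = 1 * (0.518 + (0.44)(0.41)) = 0.6984
  c_2 = sigma^2 theta_2 = 1 * (0.44) = 0.44
Equations for k = 0 and k = 1 (AR order 1):
  gamma(0) = phi_1 gamma(1) + c_0
  gamma(1) = phi_1 gamma(0) + c_1
Substituting the second into the first: gamma(0) (1 - phi_1^2) = c_0 + phi_1 c_1, so
  gamma(0) = (c_0 + phi_1 c_1) / (1 - phi_1^2) = (1.386497 + (-0.108)(0.6984)) / (1 - (-0.108)^2) = 1.31107 / 0.988336 = 1.326542.
  gamma(1) = phi_1 gamma(0) + c_1 = (-0.108)(1.326542) + (0.6984) = 0.555133.
For k = 2: gamma(2) = phi_1 gamma(1) + c_2
  = (-0.108)(0.555133) + (0.44) = 0.380046.
Therefore gamma(2) = 0.3800 (to 4 decimal places).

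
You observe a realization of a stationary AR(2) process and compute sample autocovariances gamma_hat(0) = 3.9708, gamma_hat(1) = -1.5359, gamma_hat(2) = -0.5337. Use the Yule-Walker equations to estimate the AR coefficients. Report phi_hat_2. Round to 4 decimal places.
\hat\phi_{2} = -0.3340

The Yule-Walker equations for an AR(p) process read, in matrix form,
  Gamma_p phi = r_p,   with   (Gamma_p)_{ij} = gamma(|i - j|),
                       (r_p)_i = gamma(i),   i,j = 1..p.
Substitute the sample gammas (Toeplitz matrix and right-hand side of size 2):
  Gamma_p = [[3.9708, -1.5359], [-1.5359, 3.9708]]
  r_p     = [-1.5359, -0.5337]
Written out:
  3.9708 phi_1 - 1.5359 phi_2 = -1.5359
  -1.5359 phi_1 + 3.9708 phi_2 = -0.5337
Solve by Cramer's rule:
  det = gamma(0)^2 - gamma(1)^2 = (3.9708)^2 - (-1.5359)^2 = 15.76725264 - 2.35898881 = 13.40826383
  phi_hat_1 = [gamma(1) gamma(0) - gamma(1) gamma(2)] / det = [(-1.5359)(3.9708) - (-1.5359)(-0.5337)] / 13.40826383 = -6.91846155 / 13.40826383 = -0.516
  phi_hat_2 = [gamma(0) gamma(2) - gamma(1)^2] / det = [(3.9708)(-0.5337) - (-1.5359)^2] / 13.40826383 = -4.47820477 / 13.40826383 = -0.334
So phi_hat = [-0.5160, -0.3340].
Therefore phi_hat_2 = -0.3340.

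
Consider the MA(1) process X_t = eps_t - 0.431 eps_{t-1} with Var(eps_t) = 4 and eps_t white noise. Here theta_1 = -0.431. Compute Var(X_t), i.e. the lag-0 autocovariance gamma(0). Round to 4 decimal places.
\gamma(0) = 4.7430

For an MA(q) process X_t = eps_t + sum_i theta_i eps_{t-i} with
Var(eps_t) = sigma^2, the variance is
  gamma(0) = sigma^2 * (1 + sum_i theta_i^2).
  sum_i theta_i^2 = (-0.431)^2 = 0.185761.
  gamma(0) = 4 * (1 + 0.185761) = 4 * 1.185761 = 4.743044, which rounds to 4.7430.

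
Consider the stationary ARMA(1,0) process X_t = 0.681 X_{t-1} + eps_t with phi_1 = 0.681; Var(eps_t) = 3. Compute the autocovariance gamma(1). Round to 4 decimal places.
\gamma(1) = 3.8099

Multiply the model equation by X_{t-k} and take expectations. With theta_0 = psi_0 = 1 and psi_j the MA(infinity) weights, this gives
  gamma(k) - sum_i phi_i gamma(k-i) = c_k,
  c_k = sigma^2 * sum_{j=k..q} theta_j psi_{j-k}   (c_k = 0 for k > q),
using gamma(-m) = gamma(m).
Pure AR (q = 0): c_0 = sigma^2 = 3, c_k = 0 for k >= 1.
Equations for k = 0 and k = 1 (AR order 1):
  gamma(0) = phi_1 gamma(1) + c_0
  gamma(1) = phi_1 gamma(0) + c_1
Substituting the second into the first: gamma(0) (1 - phi_1^2) = c_0 + phi_1 c_1, so
  gamma(0) = c_0 / (1 - phi_1^2) = 3 / (1 - (0.681)^2) = 3 / 0.536239 = 5.59452.
  gamma(1) = phi_1 gamma(0) = (0.681)(5.59452) = 3.809868.
Therefore gamma(1) = 3.8099 (to 4 decimal places).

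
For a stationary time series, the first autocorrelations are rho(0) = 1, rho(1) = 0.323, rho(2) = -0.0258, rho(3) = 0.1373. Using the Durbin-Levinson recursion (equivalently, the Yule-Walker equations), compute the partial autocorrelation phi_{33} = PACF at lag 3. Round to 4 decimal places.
\phi_{33} = 0.2210

The PACF at lag k is phi_{kk}, the last component of the solution
to the Yule-Walker system G_k phi = r_k where
  (G_k)_{ij} = rho(|i - j|), (r_k)_i = rho(i), i,j = 1..k.
Equivalently, Durbin-Levinson gives phi_{kk} iteratively:
  phi_{11} = rho(1)
  phi_{kk} = [rho(k) - sum_{j=1..k-1} phi_{k-1,j} rho(k-j)]
            / [1 - sum_{j=1..k-1} phi_{k-1,j} rho(j)],
  phi_{k,j} = phi_{k-1,j} - phi_{kk} phi_{k-1,k-j},  j = 1..k-1.
Step k = 1:
  phi_11 = rho(1) = 0.323.
Step k = 2:
  phi_22 = [rho(2) - phi_11 rho(1)] / [1 - phi_11 rho(1)] = [-0.0258 - (0.323)(0.323)] / [1 - (0.323)(0.323)]
         = -0.130129 / 0.895671 = -0.145287.
  Update: phi_21 = phi_11 - phi_22 phi_11 = 0.323 - (-0.145287)(0.323) = 0.369928.
Step k = 3:
  phi_33 = [rho(3) - phi_21 rho(2) - phi_22 rho(1)] / [1 - phi_21 rho(1) - phi_22 rho(2)]
    numerator   = 0.1373 - (0.369928)(-0.0258) - (-0.145287)(0.323) = 0.19377171
    denominator = 1 - (0.369928)(0.323) - (-0.145287)(-0.0258) = 0.876765
  phi_33 = 0.19377171 / 0.876765 = 0.221.
Therefore phi_{33} = 0.2210.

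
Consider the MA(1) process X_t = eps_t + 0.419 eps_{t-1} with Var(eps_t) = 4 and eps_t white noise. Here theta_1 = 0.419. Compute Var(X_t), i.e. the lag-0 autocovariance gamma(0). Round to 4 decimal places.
\gamma(0) = 4.7022

For an MA(q) process X_t = eps_t + sum_i theta_i eps_{t-i} with
Var(eps_t) = sigma^2, the variance is
  gamma(0) = sigma^2 * (1 + sum_i theta_i^2).
  sum_i theta_i^2 = (0.419)^2 = 0.175561.
  gamma(0) = 4 * (1 + 0.175561) = 4 * 1.175561 = 4.702244, which rounds to 4.7022.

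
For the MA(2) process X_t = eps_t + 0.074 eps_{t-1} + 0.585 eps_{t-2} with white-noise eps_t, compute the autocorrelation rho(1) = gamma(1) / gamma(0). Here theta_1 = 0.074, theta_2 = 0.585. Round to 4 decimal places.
\rho(1) = 0.0870

For an MA(q) process with theta_0 = 1, the autocovariance is
  gamma(k) = sigma^2 * sum_{i=0..q-k} theta_i * theta_{i+k},
and rho(k) = gamma(k) / gamma(0). Sigma^2 cancels.
  numerator   = (1)*(0.074) + (0.074)*(0.585) = 0.11729.
  denominator = (1)^2 + (0.074)^2 + (0.585)^2 = 1.347701.
  rho(1) = 0.11729 / 1.347701 = 0.0870.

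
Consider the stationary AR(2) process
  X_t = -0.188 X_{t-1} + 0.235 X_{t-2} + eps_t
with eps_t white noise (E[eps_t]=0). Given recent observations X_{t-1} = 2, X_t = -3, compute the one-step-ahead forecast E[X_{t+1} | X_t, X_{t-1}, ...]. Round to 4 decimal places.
E[X_{t+1} \mid \mathcal F_t] = 1.0340

For an AR(p) model X_t = c + sum_i phi_i X_{t-i} + eps_t, the
one-step-ahead conditional mean is
  E[X_{t+1} | X_t, ...] = c + sum_i phi_i X_{t+1-i}.
Substitute known values:
  E[X_{t+1} | ...] = (-0.188) * (-3) + (0.235) * (2)
                   = 1.0340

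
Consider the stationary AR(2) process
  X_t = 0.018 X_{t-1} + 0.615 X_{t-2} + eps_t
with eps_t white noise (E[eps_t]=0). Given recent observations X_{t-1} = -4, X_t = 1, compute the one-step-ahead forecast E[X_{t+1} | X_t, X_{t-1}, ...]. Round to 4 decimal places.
E[X_{t+1} \mid \mathcal F_t] = -2.4420

For an AR(p) model X_t = c + sum_i phi_i X_{t-i} + eps_t, the
one-step-ahead conditional mean is
  E[X_{t+1} | X_t, ...] = c + sum_i phi_i X_{t+1-i}.
Substitute known values:
  E[X_{t+1} | ...] = (0.018) * (1) + (0.615) * (-4)
                   = -2.4420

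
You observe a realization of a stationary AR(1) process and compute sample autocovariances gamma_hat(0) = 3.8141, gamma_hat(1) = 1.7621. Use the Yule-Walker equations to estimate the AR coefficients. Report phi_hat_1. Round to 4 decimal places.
\hat\phi_{1} = 0.4620

The Yule-Walker equations for an AR(p) process read, in matrix form,
  Gamma_p phi = r_p,   with   (Gamma_p)_{ij} = gamma(|i - j|),
                       (r_p)_i = gamma(i),   i,j = 1..p.
Substitute the sample gammas (Toeplitz matrix and right-hand side of size 1):
  Gamma_p = [[3.8141]]
  r_p     = [1.7621]
With p = 1 this is the single equation gamma(0) phi_1 = gamma(1):
  phi_hat_1 = gamma(1) / gamma(0) = 1.7621 / 3.8141 = 0.4620.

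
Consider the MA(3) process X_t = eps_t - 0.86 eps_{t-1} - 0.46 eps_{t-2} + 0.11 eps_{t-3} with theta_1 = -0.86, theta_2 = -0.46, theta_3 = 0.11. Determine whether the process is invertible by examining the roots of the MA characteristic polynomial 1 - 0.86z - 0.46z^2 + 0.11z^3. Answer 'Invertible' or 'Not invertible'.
\text{Not invertible}

The MA(q) characteristic polynomial is P(z) = 1 - 0.86z - 0.46z^2 + 0.11z^3.
Invertibility requires all roots to lie outside the unit circle, i.e. |z| > 1 for every root.
Degree 3: look for a simple real root z0 first, then factor out (1 - z/z0) and solve the remaining quadratic.
Testing z0 = -2: P(-2) = 1 + (-0.86)(-2) + (-0.46)(-2)^2 + (0.11)(-2)^3
  = 1 + (1.72) + (-1.84) + (-0.88) = 0.  So z_0 = -2 is a root, |z_0| = 2.
Divide out the factor (1 + 0.5 z) = (1 - z/z0) (since 1/z0 = -0.5):
  P(z) = (1 + 0.5 z)(1 + (-1.36) z + (0.22) z^2)
  [check: z-coef -1.36 - (-0.5) = -0.86; z^2-coef 0.22 - (-0.5)(-1.36) = -0.46; z^3-coef -(-0.5)(0.22) = 0.11.]
Remaining roots from the quadratic factor 1 + (-1.36) z + (0.22) z^2:
  Set 1 + (-1.36) z + (0.22) z^2 = 0, i.e. a z^2 + b z + c = 0 with a = 0.22, b = -1.36, c = 1.
  Discriminant D = b^2 - 4ac = (-1.36)^2 - 4*(0.22)*1 = 1.8496 - (0.88) = 0.9696.
  D >= 0, so the roots are real: z = (-b +/- sqrt(D)) / (2a) = (1.36 +/- 0.984683) / (0.44).
    z_1 = (1.36 + 0.984683) / (0.44) = 5.3288,   |z_1| = 5.3288.
    z_2 = (1.36 - 0.984683) / (0.44) = 0.853,   |z_2| = 0.853.
Moduli of all roots: 2.0000, 5.3288, 0.8530.
All moduli strictly greater than 1? No.
Verdict: Not invertible.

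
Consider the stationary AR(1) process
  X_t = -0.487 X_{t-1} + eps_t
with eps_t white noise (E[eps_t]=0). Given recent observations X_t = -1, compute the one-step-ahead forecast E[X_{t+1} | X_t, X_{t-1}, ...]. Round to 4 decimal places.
E[X_{t+1} \mid \mathcal F_t] = 0.4870

For an AR(p) model X_t = c + sum_i phi_i X_{t-i} + eps_t, the
one-step-ahead conditional mean is
  E[X_{t+1} | X_t, ...] = c + sum_i phi_i X_{t+1-i}.
Substitute known values:
  E[X_{t+1} | ...] = (-0.487) * (-1)
                   = 0.4870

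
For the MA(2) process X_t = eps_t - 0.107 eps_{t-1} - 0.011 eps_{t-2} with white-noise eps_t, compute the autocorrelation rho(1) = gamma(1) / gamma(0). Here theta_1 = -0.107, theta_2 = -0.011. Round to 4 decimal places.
\rho(1) = -0.1046

For an MA(q) process with theta_0 = 1, the autocovariance is
  gamma(k) = sigma^2 * sum_{i=0..q-k} theta_i * theta_{i+k},
and rho(k) = gamma(k) / gamma(0). Sigma^2 cancels.
  numerator   = (1)*(-0.107) + (-0.107)*(-0.011) = -0.105823.
  denominator = (1)^2 + (-0.107)^2 + (-0.011)^2 = 1.01157.
  rho(1) = -0.105823 / 1.01157 = -0.1046.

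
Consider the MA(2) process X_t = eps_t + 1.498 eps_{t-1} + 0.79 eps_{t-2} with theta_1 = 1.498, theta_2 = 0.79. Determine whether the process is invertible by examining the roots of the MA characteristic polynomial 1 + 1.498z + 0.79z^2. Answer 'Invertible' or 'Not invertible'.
\text{Invertible}

The MA(q) characteristic polynomial is P(z) = 1 + 1.498z + 0.79z^2.
Invertibility requires all roots to lie outside the unit circle, i.e. |z| > 1 for every root.
Set 1 + (1.498) z + (0.79) z^2 = 0, i.e. a z^2 + b z + c = 0 with a = 0.79, b = 1.498, c = 1.
Discriminant D = b^2 - 4ac = (1.498)^2 - 4*(0.79)*1 = 2.244004 - (3.16) = -0.915996.
D < 0, so the roots are the complex-conjugate pair z = (-b +/- i sqrt(-D)) / (2a) = -0.9481 +/- 0.6057i.
For a conjugate pair |z|^2 = z * conj(z) = (product of roots) = c/a = 1/(0.79) = 1.265823, so |z| = sqrt(1.265823) = 1.1251 for both roots.
Moduli of all roots: 1.1251, 1.1251.
All moduli strictly greater than 1? Yes.
Verdict: Invertible.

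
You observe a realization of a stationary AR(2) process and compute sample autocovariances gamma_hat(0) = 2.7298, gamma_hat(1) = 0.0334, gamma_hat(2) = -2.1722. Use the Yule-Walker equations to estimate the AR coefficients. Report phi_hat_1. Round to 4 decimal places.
\hat\phi_{1} = 0.0220

The Yule-Walker equations for an AR(p) process read, in matrix form,
  Gamma_p phi = r_p,   with   (Gamma_p)_{ij} = gamma(|i - j|),
                       (r_p)_i = gamma(i),   i,j = 1..p.
Substitute the sample gammas (Toeplitz matrix and right-hand side of size 2):
  Gamma_p = [[2.7298, 0.0334], [0.0334, 2.7298]]
  r_p     = [0.0334, -2.1722]
Written out:
  2.7298 phi_1 + 0.0334 phi_2 = 0.0334
  0.0334 phi_1 + 2.7298 phi_2 = -2.1722
Solve by Cramer's rule:
  det = gamma(0)^2 - gamma(1)^2 = (2.7298)^2 - (0.0334)^2 = 7.45180804 - 0.00111556 = 7.45069248
  phi_hat_1 = [gamma(1) gamma(0) - gamma(1) gamma(2)] / det = [(0.0334)(2.7298) - (0.0334)(-2.1722)] / 7.45069248 = 0.1637268 / 7.45069248 = 0.022
  phi_hat_2 = [gamma(0) gamma(2) - gamma(1)^2] / det = [(2.7298)(-2.1722) - (0.0334)^2] / 7.45069248 = -5.93078712 / 7.45069248 = -0.796
So phi_hat = [0.0220, -0.7960].
Therefore phi_hat_1 = 0.0220.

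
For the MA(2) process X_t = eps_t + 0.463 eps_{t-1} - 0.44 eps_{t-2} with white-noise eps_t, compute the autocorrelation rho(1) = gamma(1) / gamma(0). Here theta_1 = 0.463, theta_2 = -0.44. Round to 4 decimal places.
\rho(1) = 0.1842

For an MA(q) process with theta_0 = 1, the autocovariance is
  gamma(k) = sigma^2 * sum_{i=0..q-k} theta_i * theta_{i+k},
and rho(k) = gamma(k) / gamma(0). Sigma^2 cancels.
  numerator   = (1)*(0.463) + (0.463)*(-0.44) = 0.25928.
  denominator = (1)^2 + (0.463)^2 + (-0.44)^2 = 1.407969.
  rho(1) = 0.25928 / 1.407969 = 0.1842.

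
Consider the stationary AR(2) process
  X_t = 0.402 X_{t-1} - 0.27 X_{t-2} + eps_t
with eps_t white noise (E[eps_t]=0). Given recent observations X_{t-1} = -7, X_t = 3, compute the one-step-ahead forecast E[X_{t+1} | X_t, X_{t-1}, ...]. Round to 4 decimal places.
E[X_{t+1} \mid \mathcal F_t] = 3.0960

For an AR(p) model X_t = c + sum_i phi_i X_{t-i} + eps_t, the
one-step-ahead conditional mean is
  E[X_{t+1} | X_t, ...] = c + sum_i phi_i X_{t+1-i}.
Substitute known values:
  E[X_{t+1} | ...] = (0.402) * (3) + (-0.27) * (-7)
                   = 3.0960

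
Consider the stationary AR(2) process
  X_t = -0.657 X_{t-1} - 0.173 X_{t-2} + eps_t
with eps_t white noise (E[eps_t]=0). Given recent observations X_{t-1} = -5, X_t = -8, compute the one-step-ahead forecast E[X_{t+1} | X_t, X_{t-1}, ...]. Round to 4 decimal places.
E[X_{t+1} \mid \mathcal F_t] = 6.1210

For an AR(p) model X_t = c + sum_i phi_i X_{t-i} + eps_t, the
one-step-ahead conditional mean is
  E[X_{t+1} | X_t, ...] = c + sum_i phi_i X_{t+1-i}.
Substitute known values:
  E[X_{t+1} | ...] = (-0.657) * (-8) + (-0.173) * (-5)
                   = 6.1210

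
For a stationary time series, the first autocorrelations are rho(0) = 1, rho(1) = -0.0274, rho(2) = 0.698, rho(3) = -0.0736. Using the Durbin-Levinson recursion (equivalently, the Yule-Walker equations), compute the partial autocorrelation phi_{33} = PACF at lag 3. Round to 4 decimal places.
\phi_{33} = -0.0950

The PACF at lag k is phi_{kk}, the last component of the solution
to the Yule-Walker system G_k phi = r_k where
  (G_k)_{ij} = rho(|i - j|), (r_k)_i = rho(i), i,j = 1..k.
Equivalently, Durbin-Levinson gives phi_{kk} iteratively:
  phi_{11} = rho(1)
  phi_{kk} = [rho(k) - sum_{j=1..k-1} phi_{k-1,j} rho(k-j)]
            / [1 - sum_{j=1..k-1} phi_{k-1,j} rho(j)],
  phi_{k,j} = phi_{k-1,j} - phi_{kk} phi_{k-1,k-j},  j = 1..k-1.
Step k = 1:
  phi_11 = rho(1) = -0.0274.
Step k = 2:
  phi_22 = [rho(2) - phi_11 rho(1)] / [1 - phi_11 rho(1)] = [0.698 - (-0.0274)(-0.0274)] / [1 - (-0.0274)(-0.0274)]
         = 0.69724924 / 0.99924924 = 0.697773.
  Update: phi_21 = phi_11 - phi_22 phi_11 = -0.0274 - (0.697773)(-0.0274) = -0.008281.
Step k = 3:
  phi_33 = [rho(3) - phi_21 rho(2) - phi_22 rho(1)] / [1 - phi_21 rho(1) - phi_22 rho(2)]
    numerator   = -0.0736 - (-0.008281)(0.698) - (0.697773)(-0.0274) = -0.04870087
    denominator = 1 - (-0.008281)(-0.0274) - (0.697773)(0.698) = 0.51272748
  phi_33 = -0.04870087 / 0.51272748 = -0.095.
Therefore phi_{33} = -0.0950.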